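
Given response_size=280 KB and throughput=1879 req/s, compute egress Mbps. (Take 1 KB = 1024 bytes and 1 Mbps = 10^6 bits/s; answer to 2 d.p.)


Formula: Mbps = payload_bytes * RPS * 8 / 1e6
Payload per request = 280 KB = 280 * 1024 = 286720 bytes
Total bytes/sec = 286720 * 1879 = 538746880
Total bits/sec = 538746880 * 8 = 4309975040
Mbps = 4309975040 / 1e6 = 4309.98

4309.98 Mbps


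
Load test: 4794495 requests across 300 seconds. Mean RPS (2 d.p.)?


Formula: throughput = requests / seconds
throughput = 4794495 / 300
throughput = 15981.65 requests/second

15981.65 requests/second


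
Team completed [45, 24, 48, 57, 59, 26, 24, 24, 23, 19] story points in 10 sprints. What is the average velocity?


Formula: Avg velocity = Total points / Number of sprints
Points: [45, 24, 48, 57, 59, 26, 24, 24, 23, 19]
Sum = 45 + 24 + 48 + 57 + 59 + 26 + 24 + 24 + 23 + 19 = 349
Avg velocity = 349 / 10 = 34.9 points/sprint

34.9 points/sprint


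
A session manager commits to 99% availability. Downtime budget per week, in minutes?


Formula: allowed downtime = period * (100 - SLA) / 100
Period (week) = 10080 minutes
Unavailability fraction = (100 - 99.0) / 100
Allowed downtime = 10080 * (100 - 99.0) / 100
Allowed downtime = 100.8 minutes

100.8 minutes


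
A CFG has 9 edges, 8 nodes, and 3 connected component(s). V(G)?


Formula: V(G) = E - N + 2P
V(G) = 9 - 8 + 2*3
V(G) = 1 + 6
V(G) = 7

7


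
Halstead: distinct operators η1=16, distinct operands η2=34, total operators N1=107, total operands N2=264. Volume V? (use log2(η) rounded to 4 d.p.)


Formula: V = N * log2(η), where N = N1 + N2 and η = η1 + η2
η = 16 + 34 = 50
N = 107 + 264 = 371
log2(50) ≈ 5.6439
V = 371 * 5.6439 = 2093.89

2093.89


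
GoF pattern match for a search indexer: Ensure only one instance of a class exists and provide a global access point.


This matches the Singleton pattern

Singleton


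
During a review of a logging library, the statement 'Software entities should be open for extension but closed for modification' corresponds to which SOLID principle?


This describes the Open/Closed Principle (OCP)

Open/Closed Principle (OCP)


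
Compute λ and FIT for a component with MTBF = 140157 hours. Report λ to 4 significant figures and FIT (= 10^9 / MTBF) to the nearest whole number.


Formula: λ = 1 / MTBF; FIT = λ × 1e9 = 1e9 / MTBF
λ = 1 / 140157 ≈ 7.135e-06 failures/hour
FIT = 1e9 / 140157 ≈ 7135 failures per 1e9 hours (nearest whole number)

λ = 7.135e-06 /h, FIT = 7135


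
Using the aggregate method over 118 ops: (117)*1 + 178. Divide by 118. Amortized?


Formula: Amortized cost = Total cost / Operations
Total cost = (117 * 1) + (1 * 178)
Total cost = 117 + 178 = 295
Amortized = 295 / 118 = 2.5

2.5


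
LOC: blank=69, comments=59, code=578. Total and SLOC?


Total LOC = blank + comment + code
Total LOC = 69 + 59 + 578 = 706
SLOC (source only) = code = 578

Total LOC: 706, SLOC: 578


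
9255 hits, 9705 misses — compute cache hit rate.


Formula: hit rate = hits / (hits + misses) * 100
hit rate = 9255 / (9255 + 9705) * 100
hit rate = 9255 / 18960 * 100
hit rate = 48.81%

48.81%


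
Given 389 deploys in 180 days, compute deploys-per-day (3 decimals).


Formula: deployments per day = releases / days
= 389 / 180
= 2.161 deploys/day
(equivalently, 15.13 deploys/week)

2.161 deploys/day


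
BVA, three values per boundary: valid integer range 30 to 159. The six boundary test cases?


Range: [30, 159]
Boundaries: just below min, min, min+1, max-1, max, just above max
Values: [29, 30, 31, 158, 159, 160]

[29, 30, 31, 158, 159, 160]


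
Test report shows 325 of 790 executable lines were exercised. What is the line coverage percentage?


Coverage = covered / total * 100
Coverage = 325 / 790 * 100
Coverage = 41.14%

41.14%


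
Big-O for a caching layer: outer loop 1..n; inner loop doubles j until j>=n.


Reasoning: linear outer times logarithmic inner
Complexity: O(n log n)

O(n log n)


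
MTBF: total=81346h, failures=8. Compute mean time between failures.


Formula: MTBF = Total operating time / Number of failures
MTBF = 81346 / 8
MTBF = 10168.25 hours

10168.25 hours


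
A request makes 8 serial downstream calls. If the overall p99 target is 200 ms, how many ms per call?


Formula: per_stage = total_budget / stages
per_stage = 200 / 8
per_stage = 25.0 ms

25.0 ms


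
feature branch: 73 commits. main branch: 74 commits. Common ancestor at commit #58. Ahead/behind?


Common ancestor: commit #58
feature commits after divergence: 73 - 58 = 15
main commits after divergence: 74 - 58 = 16
feature is 15 commits ahead of main
main is 16 commits ahead of feature

feature ahead: 15, main ahead: 16


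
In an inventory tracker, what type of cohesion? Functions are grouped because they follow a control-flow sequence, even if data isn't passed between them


Reasoning: Grouped by order of execution within a routine, not by data flow
Type: Procedural cohesion

Procedural cohesion


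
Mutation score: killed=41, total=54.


Mutation score = killed / total * 100
Mutation score = 41 / 54 * 100
Mutation score = 75.93%

75.93%


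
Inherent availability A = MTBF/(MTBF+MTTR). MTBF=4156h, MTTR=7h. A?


Availability = MTBF / (MTBF + MTTR)
Availability = 4156 / (4156 + 7)
Availability = 4156 / 4163
Availability = 99.8319%

99.8319%


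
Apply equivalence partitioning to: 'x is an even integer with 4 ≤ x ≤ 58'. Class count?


Constraint: even integers in [4, 58]
Class 1: x < 4 — out-of-range invalid
Class 2: x in [4,58] but odd — wrong type invalid
Class 3: x in [4,58] and even — valid
Class 4: x > 58 — out-of-range invalid
Total equivalence classes: 4

4 equivalence classes


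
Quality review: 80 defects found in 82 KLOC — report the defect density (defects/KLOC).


Defect density = defects / KLOC
Defect density = 80 / 82
Defect density = 0.976 defects/KLOC

0.976 defects/KLOC


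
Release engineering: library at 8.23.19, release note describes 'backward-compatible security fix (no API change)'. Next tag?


Current: 8.23.19
Change category: 'backward-compatible security fix (no API change)' → patch bump
SemVer rule: patch bump → increment PATCH (MAJOR and MINOR unchanged)
New: 8.23.20

8.23.20


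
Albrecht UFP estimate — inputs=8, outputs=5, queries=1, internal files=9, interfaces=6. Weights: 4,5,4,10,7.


UFP = EI*4 + EO*5 + EQ*4 + ILF*10 + EIF*7
UFP = 8*4 + 5*5 + 1*4 + 9*10 + 6*7
UFP = 32 + 25 + 4 + 90 + 42
UFP = 193

193


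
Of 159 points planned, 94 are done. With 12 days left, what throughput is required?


Formula: Required rate = Remaining points / Days left
Remaining = 159 - 94 = 65 points
Required rate = 65 / 12 = 5.42 points/day

5.42 points/day


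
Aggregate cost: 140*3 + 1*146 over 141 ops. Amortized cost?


Formula: Amortized cost = Total cost / Operations
Total cost = (140 * 3) + (1 * 146)
Total cost = 420 + 146 = 566
Amortized = 566 / 141 = 4.0142

4.0142


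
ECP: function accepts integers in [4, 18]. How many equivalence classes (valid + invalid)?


Valid range: [4, 18]
Class 1: x < 4 — invalid
Class 2: 4 ≤ x ≤ 18 — valid
Class 3: x > 18 — invalid
Total equivalence classes: 3

3 equivalence classes


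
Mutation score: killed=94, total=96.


Mutation score = killed / total * 100
Mutation score = 94 / 96 * 100
Mutation score = 97.92%

97.92%


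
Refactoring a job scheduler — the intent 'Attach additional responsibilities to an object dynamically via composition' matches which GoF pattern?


This matches the Decorator pattern

Decorator


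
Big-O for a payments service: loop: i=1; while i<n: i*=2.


Reasoning: i doubles each step so iterations are log2(n)
Complexity: O(log n)

O(log n)


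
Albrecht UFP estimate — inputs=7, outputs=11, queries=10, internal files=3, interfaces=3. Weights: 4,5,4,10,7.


UFP = EI*4 + EO*5 + EQ*4 + ILF*10 + EIF*7
UFP = 7*4 + 11*5 + 10*4 + 3*10 + 3*7
UFP = 28 + 55 + 40 + 30 + 21
UFP = 174

174


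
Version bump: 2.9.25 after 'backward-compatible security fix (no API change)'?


Current: 2.9.25
Change category: 'backward-compatible security fix (no API change)' → patch bump
SemVer rule: patch bump → increment PATCH (MAJOR and MINOR unchanged)
New: 2.9.26

2.9.26


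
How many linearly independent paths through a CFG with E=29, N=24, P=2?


Formula: V(G) = E - N + 2P
V(G) = 29 - 24 + 2*2
V(G) = 5 + 4
V(G) = 9

9


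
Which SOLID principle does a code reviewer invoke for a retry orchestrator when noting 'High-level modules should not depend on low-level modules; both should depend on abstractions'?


This describes the Dependency Inversion Principle (DIP)

Dependency Inversion Principle (DIP)


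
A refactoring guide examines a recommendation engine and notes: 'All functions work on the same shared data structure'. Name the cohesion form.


Reasoning: Functions share data
Type: Communicational cohesion

Communicational cohesion


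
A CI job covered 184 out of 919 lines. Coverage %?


Coverage = covered / total * 100
Coverage = 184 / 919 * 100
Coverage = 20.02%

20.02%


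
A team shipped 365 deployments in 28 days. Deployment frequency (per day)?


Formula: deployments per day = releases / days
= 365 / 28
= 13.036 deploys/day
(equivalently, 91.25 deploys/week)

13.036 deploys/day


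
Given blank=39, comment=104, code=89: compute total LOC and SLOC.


Total LOC = blank + comment + code
Total LOC = 39 + 104 + 89 = 232
SLOC (source only) = code = 89

Total LOC: 232, SLOC: 89


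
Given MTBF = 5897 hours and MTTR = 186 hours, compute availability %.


Availability = MTBF / (MTBF + MTTR)
Availability = 5897 / (5897 + 186)
Availability = 5897 / 6083
Availability = 96.9423%

96.9423%


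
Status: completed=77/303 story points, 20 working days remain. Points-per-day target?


Formula: Required rate = Remaining points / Days left
Remaining = 303 - 77 = 226 points
Required rate = 226 / 20 = 11.3 points/day

11.3 points/day


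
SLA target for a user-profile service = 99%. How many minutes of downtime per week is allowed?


Formula: allowed downtime = period * (100 - SLA) / 100
Period (week) = 10080 minutes
Unavailability fraction = (100 - 99.0) / 100
Allowed downtime = 10080 * (100 - 99.0) / 100
Allowed downtime = 100.8 minutes

100.8 minutes


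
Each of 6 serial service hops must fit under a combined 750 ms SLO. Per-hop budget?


Formula: per_stage = total_budget / stages
per_stage = 750 / 6
per_stage = 125.0 ms

125.0 ms


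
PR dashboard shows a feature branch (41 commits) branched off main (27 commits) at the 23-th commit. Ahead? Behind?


Common ancestor: commit #23
feature commits after divergence: 41 - 23 = 18
main commits after divergence: 27 - 23 = 4
feature is 18 commits ahead of main
main is 4 commits ahead of feature

feature ahead: 18, main ahead: 4


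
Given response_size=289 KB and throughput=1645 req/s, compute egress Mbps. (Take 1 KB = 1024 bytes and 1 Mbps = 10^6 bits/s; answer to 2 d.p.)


Formula: Mbps = payload_bytes * RPS * 8 / 1e6
Payload per request = 289 KB = 289 * 1024 = 295936 bytes
Total bytes/sec = 295936 * 1645 = 486814720
Total bits/sec = 486814720 * 8 = 3894517760
Mbps = 3894517760 / 1e6 = 3894.52

3894.52 Mbps


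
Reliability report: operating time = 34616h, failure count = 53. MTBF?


Formula: MTBF = Total operating time / Number of failures
MTBF = 34616 / 53
MTBF = 653.13 hours

653.13 hours


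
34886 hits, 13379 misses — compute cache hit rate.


Formula: hit rate = hits / (hits + misses) * 100
hit rate = 34886 / (34886 + 13379) * 100
hit rate = 34886 / 48265 * 100
hit rate = 72.28%

72.28%


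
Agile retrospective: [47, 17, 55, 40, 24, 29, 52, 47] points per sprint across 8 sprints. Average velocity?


Formula: Avg velocity = Total points / Number of sprints
Points: [47, 17, 55, 40, 24, 29, 52, 47]
Sum = 47 + 17 + 55 + 40 + 24 + 29 + 52 + 47 = 311
Avg velocity = 311 / 8 = 38.88 points/sprint

38.88 points/sprint


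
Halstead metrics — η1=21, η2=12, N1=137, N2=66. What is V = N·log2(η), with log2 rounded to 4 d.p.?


Formula: V = N * log2(η), where N = N1 + N2 and η = η1 + η2
η = 21 + 12 = 33
N = 137 + 66 = 203
log2(33) ≈ 5.0444
V = 203 * 5.0444 = 1024.01

1024.01


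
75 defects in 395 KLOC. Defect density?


Defect density = defects / KLOC
Defect density = 75 / 395
Defect density = 0.19 defects/KLOC

0.19 defects/KLOC


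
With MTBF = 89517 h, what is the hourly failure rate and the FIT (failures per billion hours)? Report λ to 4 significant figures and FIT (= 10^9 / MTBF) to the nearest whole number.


Formula: λ = 1 / MTBF; FIT = λ × 1e9 = 1e9 / MTBF
λ = 1 / 89517 ≈ 1.117e-05 failures/hour
FIT = 1e9 / 89517 ≈ 11171 failures per 1e9 hours (nearest whole number)

λ = 1.117e-05 /h, FIT = 11171


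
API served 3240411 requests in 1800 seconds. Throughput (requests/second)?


Formula: throughput = requests / seconds
throughput = 3240411 / 1800
throughput = 1800.23 requests/second

1800.23 requests/second


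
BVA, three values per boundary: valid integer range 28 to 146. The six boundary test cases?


Range: [28, 146]
Boundaries: just below min, min, min+1, max-1, max, just above max
Values: [27, 28, 29, 145, 146, 147]

[27, 28, 29, 145, 146, 147]


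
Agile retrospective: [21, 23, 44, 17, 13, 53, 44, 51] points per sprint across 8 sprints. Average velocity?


Formula: Avg velocity = Total points / Number of sprints
Points: [21, 23, 44, 17, 13, 53, 44, 51]
Sum = 21 + 23 + 44 + 17 + 13 + 53 + 44 + 51 = 266
Avg velocity = 266 / 8 = 33.25 points/sprint

33.25 points/sprint


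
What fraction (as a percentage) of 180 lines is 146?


Coverage = covered / total * 100
Coverage = 146 / 180 * 100
Coverage = 81.11%

81.11%


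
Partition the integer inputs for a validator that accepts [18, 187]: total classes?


Valid range: [18, 187]
Class 1: x < 18 — invalid
Class 2: 18 ≤ x ≤ 187 — valid
Class 3: x > 187 — invalid
Total equivalence classes: 3

3 equivalence classes


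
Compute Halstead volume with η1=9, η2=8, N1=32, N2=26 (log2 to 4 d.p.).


Formula: V = N * log2(η), where N = N1 + N2 and η = η1 + η2
η = 9 + 8 = 17
N = 32 + 26 = 58
log2(17) ≈ 4.0875
V = 58 * 4.0875 = 237.08

237.08


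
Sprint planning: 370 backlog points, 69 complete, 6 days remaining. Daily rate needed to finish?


Formula: Required rate = Remaining points / Days left
Remaining = 370 - 69 = 301 points
Required rate = 301 / 6 = 50.17 points/day

50.17 points/day


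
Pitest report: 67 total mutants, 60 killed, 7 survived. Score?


Mutation score = killed / total * 100
Mutation score = 60 / 67 * 100
Mutation score = 89.55%

89.55%


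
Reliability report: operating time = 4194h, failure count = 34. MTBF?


Formula: MTBF = Total operating time / Number of failures
MTBF = 4194 / 34
MTBF = 123.35 hours

123.35 hours


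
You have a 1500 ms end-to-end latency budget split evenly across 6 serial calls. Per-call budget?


Formula: per_stage = total_budget / stages
per_stage = 1500 / 6
per_stage = 250.0 ms

250.0 ms


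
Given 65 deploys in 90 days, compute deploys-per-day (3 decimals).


Formula: deployments per day = releases / days
= 65 / 90
= 0.722 deploys/day
(equivalently, 5.06 deploys/week)

0.722 deploys/day


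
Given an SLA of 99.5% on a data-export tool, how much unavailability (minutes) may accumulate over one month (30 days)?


Formula: allowed downtime = period * (100 - SLA) / 100
Period (month (30 days)) = 43200 minutes
Unavailability fraction = (100 - 99.5) / 100
Allowed downtime = 43200 * (100 - 99.5) / 100
Allowed downtime = 216.0 minutes

216.0 minutes


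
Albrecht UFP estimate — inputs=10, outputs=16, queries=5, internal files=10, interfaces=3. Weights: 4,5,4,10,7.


UFP = EI*4 + EO*5 + EQ*4 + ILF*10 + EIF*7
UFP = 10*4 + 16*5 + 5*4 + 10*10 + 3*7
UFP = 40 + 80 + 20 + 100 + 21
UFP = 261

261


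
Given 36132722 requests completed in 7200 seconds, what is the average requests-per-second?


Formula: throughput = requests / seconds
throughput = 36132722 / 7200
throughput = 5018.43 requests/second

5018.43 requests/second


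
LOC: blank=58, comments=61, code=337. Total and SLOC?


Total LOC = blank + comment + code
Total LOC = 58 + 61 + 337 = 456
SLOC (source only) = code = 337

Total LOC: 456, SLOC: 337


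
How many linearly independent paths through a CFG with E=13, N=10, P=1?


Formula: V(G) = E - N + 2P
V(G) = 13 - 10 + 2*1
V(G) = 3 + 2
V(G) = 5

5


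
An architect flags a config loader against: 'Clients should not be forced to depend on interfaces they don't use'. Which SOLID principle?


This describes the Interface Segregation Principle (ISP)

Interface Segregation Principle (ISP)


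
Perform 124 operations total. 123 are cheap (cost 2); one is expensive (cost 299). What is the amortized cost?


Formula: Amortized cost = Total cost / Operations
Total cost = (123 * 2) + (1 * 299)
Total cost = 246 + 299 = 545
Amortized = 545 / 124 = 4.3952

4.3952


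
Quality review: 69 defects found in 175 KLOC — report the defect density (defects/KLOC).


Defect density = defects / KLOC
Defect density = 69 / 175
Defect density = 0.394 defects/KLOC

0.394 defects/KLOC


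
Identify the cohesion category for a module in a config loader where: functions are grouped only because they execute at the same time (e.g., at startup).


Reasoning: Related by timing only
Type: Temporal cohesion

Temporal cohesion


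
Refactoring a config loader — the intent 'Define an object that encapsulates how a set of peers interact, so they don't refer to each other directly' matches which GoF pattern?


This matches the Mediator pattern

Mediator


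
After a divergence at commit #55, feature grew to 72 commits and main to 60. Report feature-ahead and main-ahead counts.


Common ancestor: commit #55
feature commits after divergence: 72 - 55 = 17
main commits after divergence: 60 - 55 = 5
feature is 17 commits ahead of main
main is 5 commits ahead of feature

feature ahead: 17, main ahead: 5


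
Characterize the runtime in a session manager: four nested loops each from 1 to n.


Reasoning: four levels of nesting
Complexity: O(n^4)

O(n^4)


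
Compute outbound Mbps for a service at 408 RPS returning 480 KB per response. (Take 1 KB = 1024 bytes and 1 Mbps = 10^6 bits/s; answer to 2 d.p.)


Formula: Mbps = payload_bytes * RPS * 8 / 1e6
Payload per request = 480 KB = 480 * 1024 = 491520 bytes
Total bytes/sec = 491520 * 408 = 200540160
Total bits/sec = 200540160 * 8 = 1604321280
Mbps = 1604321280 / 1e6 = 1604.32

1604.32 Mbps


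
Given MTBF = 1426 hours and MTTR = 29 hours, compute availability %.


Availability = MTBF / (MTBF + MTTR)
Availability = 1426 / (1426 + 29)
Availability = 1426 / 1455
Availability = 98.0069%

98.0069%


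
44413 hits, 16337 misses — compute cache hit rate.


Formula: hit rate = hits / (hits + misses) * 100
hit rate = 44413 / (44413 + 16337) * 100
hit rate = 44413 / 60750 * 100
hit rate = 73.11%

73.11%


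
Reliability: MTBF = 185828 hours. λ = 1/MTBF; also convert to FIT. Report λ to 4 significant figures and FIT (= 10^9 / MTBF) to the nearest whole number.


Formula: λ = 1 / MTBF; FIT = λ × 1e9 = 1e9 / MTBF
λ = 1 / 185828 ≈ 5.381e-06 failures/hour
FIT = 1e9 / 185828 ≈ 5381 failures per 1e9 hours (nearest whole number)

λ = 5.381e-06 /h, FIT = 5381


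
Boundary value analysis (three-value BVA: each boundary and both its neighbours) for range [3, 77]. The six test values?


Range: [3, 77]
Boundaries: just below min, min, min+1, max-1, max, just above max
Values: [2, 3, 4, 76, 77, 78]

[2, 3, 4, 76, 77, 78]


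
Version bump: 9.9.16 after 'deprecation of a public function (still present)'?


Current: 9.9.16
Change category: 'deprecation of a public function (still present)' → minor bump
SemVer rule: minor bump → increment MINOR, reset PATCH to 0 (MAJOR unchanged)
New: 9.10.0

9.10.0


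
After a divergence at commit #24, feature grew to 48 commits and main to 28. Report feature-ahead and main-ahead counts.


Common ancestor: commit #24
feature commits after divergence: 48 - 24 = 24
main commits after divergence: 28 - 24 = 4
feature is 24 commits ahead of main
main is 4 commits ahead of feature

feature ahead: 24, main ahead: 4


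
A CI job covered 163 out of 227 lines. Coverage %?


Coverage = covered / total * 100
Coverage = 163 / 227 * 100
Coverage = 71.81%

71.81%


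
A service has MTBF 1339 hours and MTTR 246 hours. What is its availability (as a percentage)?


Availability = MTBF / (MTBF + MTTR)
Availability = 1339 / (1339 + 246)
Availability = 1339 / 1585
Availability = 84.4795%

84.4795%


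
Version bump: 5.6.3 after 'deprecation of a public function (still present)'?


Current: 5.6.3
Change category: 'deprecation of a public function (still present)' → minor bump
SemVer rule: minor bump → increment MINOR, reset PATCH to 0 (MAJOR unchanged)
New: 5.7.0

5.7.0


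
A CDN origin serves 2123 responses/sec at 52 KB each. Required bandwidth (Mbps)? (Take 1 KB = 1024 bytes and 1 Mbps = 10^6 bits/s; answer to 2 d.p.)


Formula: Mbps = payload_bytes * RPS * 8 / 1e6
Payload per request = 52 KB = 52 * 1024 = 53248 bytes
Total bytes/sec = 53248 * 2123 = 113045504
Total bits/sec = 113045504 * 8 = 904364032
Mbps = 904364032 / 1e6 = 904.36

904.36 Mbps


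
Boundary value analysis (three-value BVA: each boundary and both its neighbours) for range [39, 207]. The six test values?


Range: [39, 207]
Boundaries: just below min, min, min+1, max-1, max, just above max
Values: [38, 39, 40, 206, 207, 208]

[38, 39, 40, 206, 207, 208]


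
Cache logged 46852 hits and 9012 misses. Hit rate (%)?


Formula: hit rate = hits / (hits + misses) * 100
hit rate = 46852 / (46852 + 9012) * 100
hit rate = 46852 / 55864 * 100
hit rate = 83.87%

83.87%


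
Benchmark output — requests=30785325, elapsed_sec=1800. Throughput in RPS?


Formula: throughput = requests / seconds
throughput = 30785325 / 1800
throughput = 17102.96 requests/second

17102.96 requests/second


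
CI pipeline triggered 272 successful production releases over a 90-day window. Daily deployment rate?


Formula: deployments per day = releases / days
= 272 / 90
= 3.022 deploys/day
(equivalently, 21.16 deploys/week)

3.022 deploys/day


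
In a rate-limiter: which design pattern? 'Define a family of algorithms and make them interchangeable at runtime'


This matches the Strategy pattern

Strategy


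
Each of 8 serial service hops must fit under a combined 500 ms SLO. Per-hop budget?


Formula: per_stage = total_budget / stages
per_stage = 500 / 8
per_stage = 62.5 ms

62.5 ms


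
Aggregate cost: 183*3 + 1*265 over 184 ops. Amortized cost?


Formula: Amortized cost = Total cost / Operations
Total cost = (183 * 3) + (1 * 265)
Total cost = 549 + 265 = 814
Amortized = 814 / 184 = 4.4239

4.4239


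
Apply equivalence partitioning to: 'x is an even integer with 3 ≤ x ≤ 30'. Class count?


Constraint: even integers in [3, 30]
Class 1: x < 3 — out-of-range invalid
Class 2: x in [3,30] but odd — wrong type invalid
Class 3: x in [3,30] and even — valid
Class 4: x > 30 — out-of-range invalid
Total equivalence classes: 4

4 equivalence classes


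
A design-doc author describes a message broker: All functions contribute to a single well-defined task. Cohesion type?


Reasoning: Best: single purpose
Type: Functional cohesion

Functional cohesion


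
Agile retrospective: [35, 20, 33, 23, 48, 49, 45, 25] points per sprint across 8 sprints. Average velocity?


Formula: Avg velocity = Total points / Number of sprints
Points: [35, 20, 33, 23, 48, 49, 45, 25]
Sum = 35 + 20 + 33 + 23 + 48 + 49 + 45 + 25 = 278
Avg velocity = 278 / 8 = 34.75 points/sprint

34.75 points/sprint


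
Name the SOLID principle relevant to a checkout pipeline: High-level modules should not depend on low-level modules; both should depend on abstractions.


This describes the Dependency Inversion Principle (DIP)

Dependency Inversion Principle (DIP)


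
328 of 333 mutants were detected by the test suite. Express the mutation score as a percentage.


Mutation score = killed / total * 100
Mutation score = 328 / 333 * 100
Mutation score = 98.5%

98.5%


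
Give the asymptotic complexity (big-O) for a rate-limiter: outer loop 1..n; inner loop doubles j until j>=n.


Reasoning: linear outer times logarithmic inner
Complexity: O(n log n)

O(n log n)


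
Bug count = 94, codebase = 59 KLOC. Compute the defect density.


Defect density = defects / KLOC
Defect density = 94 / 59
Defect density = 1.593 defects/KLOC

1.593 defects/KLOC


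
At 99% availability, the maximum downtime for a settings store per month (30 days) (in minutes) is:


Formula: allowed downtime = period * (100 - SLA) / 100
Period (month (30 days)) = 43200 minutes
Unavailability fraction = (100 - 99.0) / 100
Allowed downtime = 43200 * (100 - 99.0) / 100
Allowed downtime = 432.0 minutes

432.0 minutes


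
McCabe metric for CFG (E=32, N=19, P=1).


Formula: V(G) = E - N + 2P
V(G) = 32 - 19 + 2*1
V(G) = 13 + 2
V(G) = 15

15


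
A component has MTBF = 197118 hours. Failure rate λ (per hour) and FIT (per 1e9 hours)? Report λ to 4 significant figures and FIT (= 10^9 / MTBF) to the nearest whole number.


Formula: λ = 1 / MTBF; FIT = λ × 1e9 = 1e9 / MTBF
λ = 1 / 197118 ≈ 5.073e-06 failures/hour
FIT = 1e9 / 197118 ≈ 5073 failures per 1e9 hours (nearest whole number)

λ = 5.073e-06 /h, FIT = 5073


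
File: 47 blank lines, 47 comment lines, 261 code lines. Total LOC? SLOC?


Total LOC = blank + comment + code
Total LOC = 47 + 47 + 261 = 355
SLOC (source only) = code = 261

Total LOC: 355, SLOC: 261


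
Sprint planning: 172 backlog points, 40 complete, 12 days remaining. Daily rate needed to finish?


Formula: Required rate = Remaining points / Days left
Remaining = 172 - 40 = 132 points
Required rate = 132 / 12 = 11.0 points/day

11.0 points/day


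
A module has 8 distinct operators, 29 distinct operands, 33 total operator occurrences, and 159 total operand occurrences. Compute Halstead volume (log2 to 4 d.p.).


Formula: V = N * log2(η), where N = N1 + N2 and η = η1 + η2
η = 8 + 29 = 37
N = 33 + 159 = 192
log2(37) ≈ 5.2095
V = 192 * 5.2095 = 1000.22

1000.22


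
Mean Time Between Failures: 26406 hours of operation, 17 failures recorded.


Formula: MTBF = Total operating time / Number of failures
MTBF = 26406 / 17
MTBF = 1553.29 hours

1553.29 hours


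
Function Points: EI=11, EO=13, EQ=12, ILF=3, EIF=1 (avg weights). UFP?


UFP = EI*4 + EO*5 + EQ*4 + ILF*10 + EIF*7
UFP = 11*4 + 13*5 + 12*4 + 3*10 + 1*7
UFP = 44 + 65 + 48 + 30 + 7
UFP = 194

194


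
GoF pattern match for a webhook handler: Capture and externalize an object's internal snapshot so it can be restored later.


This matches the Memento pattern

Memento


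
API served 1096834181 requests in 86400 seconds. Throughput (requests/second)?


Formula: throughput = requests / seconds
throughput = 1096834181 / 86400
throughput = 12694.84 requests/second

12694.84 requests/second


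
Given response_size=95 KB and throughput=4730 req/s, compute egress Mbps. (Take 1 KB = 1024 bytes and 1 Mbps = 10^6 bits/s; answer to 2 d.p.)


Formula: Mbps = payload_bytes * RPS * 8 / 1e6
Payload per request = 95 KB = 95 * 1024 = 97280 bytes
Total bytes/sec = 97280 * 4730 = 460134400
Total bits/sec = 460134400 * 8 = 3681075200
Mbps = 3681075200 / 1e6 = 3681.08

3681.08 Mbps


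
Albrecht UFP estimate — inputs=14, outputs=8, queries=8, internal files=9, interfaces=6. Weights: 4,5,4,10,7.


UFP = EI*4 + EO*5 + EQ*4 + ILF*10 + EIF*7
UFP = 14*4 + 8*5 + 8*4 + 9*10 + 6*7
UFP = 56 + 40 + 32 + 90 + 42
UFP = 260

260


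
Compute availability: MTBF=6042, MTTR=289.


Availability = MTBF / (MTBF + MTTR)
Availability = 6042 / (6042 + 289)
Availability = 6042 / 6331
Availability = 95.4352%

95.4352%


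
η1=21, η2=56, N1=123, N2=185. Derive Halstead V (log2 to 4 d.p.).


Formula: V = N * log2(η), where N = N1 + N2 and η = η1 + η2
η = 21 + 56 = 77
N = 123 + 185 = 308
log2(77) ≈ 6.2668
V = 308 * 6.2668 = 1930.17

1930.17


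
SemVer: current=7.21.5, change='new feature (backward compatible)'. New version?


Current: 7.21.5
Change category: 'new feature (backward compatible)' → minor bump
SemVer rule: minor bump → increment MINOR, reset PATCH to 0 (MAJOR unchanged)
New: 7.22.0

7.22.0


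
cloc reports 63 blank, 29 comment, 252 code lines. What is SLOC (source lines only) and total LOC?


Total LOC = blank + comment + code
Total LOC = 63 + 29 + 252 = 344
SLOC (source only) = code = 252

Total LOC: 344, SLOC: 252


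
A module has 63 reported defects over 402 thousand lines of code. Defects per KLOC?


Defect density = defects / KLOC
Defect density = 63 / 402
Defect density = 0.157 defects/KLOC

0.157 defects/KLOC


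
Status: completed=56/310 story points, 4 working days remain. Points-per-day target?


Formula: Required rate = Remaining points / Days left
Remaining = 310 - 56 = 254 points
Required rate = 254 / 4 = 63.5 points/day

63.5 points/day


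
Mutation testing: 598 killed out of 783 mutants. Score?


Mutation score = killed / total * 100
Mutation score = 598 / 783 * 100
Mutation score = 76.37%

76.37%


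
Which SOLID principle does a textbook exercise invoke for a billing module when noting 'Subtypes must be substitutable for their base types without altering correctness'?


This describes the Liskov Substitution Principle (LSP)

Liskov Substitution Principle (LSP)


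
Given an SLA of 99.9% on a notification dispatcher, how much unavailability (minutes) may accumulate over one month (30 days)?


Formula: allowed downtime = period * (100 - SLA) / 100
Period (month (30 days)) = 43200 minutes
Unavailability fraction = (100 - 99.9) / 100
Allowed downtime = 43200 * (100 - 99.9) / 100
Allowed downtime = 43.2 minutes

43.2 minutes


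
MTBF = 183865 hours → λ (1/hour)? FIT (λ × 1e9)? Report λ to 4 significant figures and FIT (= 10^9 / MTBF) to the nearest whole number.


Formula: λ = 1 / MTBF; FIT = λ × 1e9 = 1e9 / MTBF
λ = 1 / 183865 ≈ 5.439e-06 failures/hour
FIT = 1e9 / 183865 ≈ 5439 failures per 1e9 hours (nearest whole number)

λ = 5.439e-06 /h, FIT = 5439


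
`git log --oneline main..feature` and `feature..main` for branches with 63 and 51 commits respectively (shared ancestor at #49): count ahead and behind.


Common ancestor: commit #49
feature commits after divergence: 63 - 49 = 14
main commits after divergence: 51 - 49 = 2
feature is 14 commits ahead of main
main is 2 commits ahead of feature

feature ahead: 14, main ahead: 2


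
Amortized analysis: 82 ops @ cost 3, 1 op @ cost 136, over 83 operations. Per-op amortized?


Formula: Amortized cost = Total cost / Operations
Total cost = (82 * 3) + (1 * 136)
Total cost = 246 + 136 = 382
Amortized = 382 / 83 = 4.6024

4.6024


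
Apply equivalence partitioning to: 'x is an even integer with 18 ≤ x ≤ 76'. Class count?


Constraint: even integers in [18, 76]
Class 1: x < 18 — out-of-range invalid
Class 2: x in [18,76] but odd — wrong type invalid
Class 3: x in [18,76] and even — valid
Class 4: x > 76 — out-of-range invalid
Total equivalence classes: 4

4 equivalence classes


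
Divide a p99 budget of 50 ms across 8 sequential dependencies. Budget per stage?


Formula: per_stage = total_budget / stages
per_stage = 50 / 8
per_stage = 6.25 ms

6.25 ms


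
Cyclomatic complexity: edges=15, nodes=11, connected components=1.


Formula: V(G) = E - N + 2P
V(G) = 15 - 11 + 2*1
V(G) = 4 + 2
V(G) = 6

6


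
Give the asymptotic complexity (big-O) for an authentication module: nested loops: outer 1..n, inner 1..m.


Reasoning: product of independent bounds
Complexity: O(n*m)

O(n*m)


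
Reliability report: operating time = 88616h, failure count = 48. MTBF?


Formula: MTBF = Total operating time / Number of failures
MTBF = 88616 / 48
MTBF = 1846.17 hours

1846.17 hours


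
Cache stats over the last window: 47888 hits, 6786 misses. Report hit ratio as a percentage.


Formula: hit rate = hits / (hits + misses) * 100
hit rate = 47888 / (47888 + 6786) * 100
hit rate = 47888 / 54674 * 100
hit rate = 87.59%

87.59%


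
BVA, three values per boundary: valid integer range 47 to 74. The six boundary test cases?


Range: [47, 74]
Boundaries: just below min, min, min+1, max-1, max, just above max
Values: [46, 47, 48, 73, 74, 75]

[46, 47, 48, 73, 74, 75]


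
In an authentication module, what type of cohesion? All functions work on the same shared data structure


Reasoning: Functions share data
Type: Communicational cohesion

Communicational cohesion


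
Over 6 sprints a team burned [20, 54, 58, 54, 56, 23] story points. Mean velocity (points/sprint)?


Formula: Avg velocity = Total points / Number of sprints
Points: [20, 54, 58, 54, 56, 23]
Sum = 20 + 54 + 58 + 54 + 56 + 23 = 265
Avg velocity = 265 / 6 = 44.17 points/sprint

44.17 points/sprint


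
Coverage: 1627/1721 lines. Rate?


Coverage = covered / total * 100
Coverage = 1627 / 1721 * 100
Coverage = 94.54%

94.54%


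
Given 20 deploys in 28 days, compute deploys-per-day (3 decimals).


Formula: deployments per day = releases / days
= 20 / 28
= 0.714 deploys/day
(equivalently, 5.0 deploys/week)

0.714 deploys/day


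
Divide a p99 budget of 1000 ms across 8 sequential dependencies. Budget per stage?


Formula: per_stage = total_budget / stages
per_stage = 1000 / 8
per_stage = 125.0 ms

125.0 ms


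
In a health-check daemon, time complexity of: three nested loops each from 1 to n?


Reasoning: three levels of nesting over n
Complexity: O(n^3)

O(n^3)


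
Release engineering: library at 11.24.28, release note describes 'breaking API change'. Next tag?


Current: 11.24.28
Change category: 'breaking API change' → major bump
SemVer rule: major bump → increment MAJOR, reset MINOR and PATCH to 0
New: 12.0.0

12.0.0


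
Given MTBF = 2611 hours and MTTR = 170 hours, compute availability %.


Availability = MTBF / (MTBF + MTTR)
Availability = 2611 / (2611 + 170)
Availability = 2611 / 2781
Availability = 93.8871%

93.8871%


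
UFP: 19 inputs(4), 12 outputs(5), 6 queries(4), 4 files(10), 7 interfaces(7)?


UFP = EI*4 + EO*5 + EQ*4 + ILF*10 + EIF*7
UFP = 19*4 + 12*5 + 6*4 + 4*10 + 7*7
UFP = 76 + 60 + 24 + 40 + 49
UFP = 249

249


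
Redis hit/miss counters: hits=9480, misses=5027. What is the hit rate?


Formula: hit rate = hits / (hits + misses) * 100
hit rate = 9480 / (9480 + 5027) * 100
hit rate = 9480 / 14507 * 100
hit rate = 65.35%

65.35%


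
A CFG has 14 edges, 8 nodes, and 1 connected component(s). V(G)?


Formula: V(G) = E - N + 2P
V(G) = 14 - 8 + 2*1
V(G) = 6 + 2
V(G) = 8

8


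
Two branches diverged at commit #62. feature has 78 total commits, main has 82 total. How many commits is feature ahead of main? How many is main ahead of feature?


Common ancestor: commit #62
feature commits after divergence: 78 - 62 = 16
main commits after divergence: 82 - 62 = 20
feature is 16 commits ahead of main
main is 20 commits ahead of feature

feature ahead: 16, main ahead: 20


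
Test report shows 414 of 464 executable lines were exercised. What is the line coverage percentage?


Coverage = covered / total * 100
Coverage = 414 / 464 * 100
Coverage = 89.22%

89.22%


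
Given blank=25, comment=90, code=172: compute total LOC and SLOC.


Total LOC = blank + comment + code
Total LOC = 25 + 90 + 172 = 287
SLOC (source only) = code = 172

Total LOC: 287, SLOC: 172


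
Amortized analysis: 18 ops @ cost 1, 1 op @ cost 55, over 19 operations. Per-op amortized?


Formula: Amortized cost = Total cost / Operations
Total cost = (18 * 1) + (1 * 55)
Total cost = 18 + 55 = 73
Amortized = 73 / 19 = 3.8421

3.8421


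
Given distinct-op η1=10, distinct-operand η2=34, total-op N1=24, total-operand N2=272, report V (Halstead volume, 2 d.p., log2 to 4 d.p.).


Formula: V = N * log2(η), where N = N1 + N2 and η = η1 + η2
η = 10 + 34 = 44
N = 24 + 272 = 296
log2(44) ≈ 5.4594
V = 296 * 5.4594 = 1615.98

1615.98


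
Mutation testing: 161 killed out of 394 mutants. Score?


Mutation score = killed / total * 100
Mutation score = 161 / 394 * 100
Mutation score = 40.86%

40.86%


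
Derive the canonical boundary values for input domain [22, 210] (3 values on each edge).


Range: [22, 210]
Boundaries: just below min, min, min+1, max-1, max, just above max
Values: [21, 22, 23, 209, 210, 211]

[21, 22, 23, 209, 210, 211]


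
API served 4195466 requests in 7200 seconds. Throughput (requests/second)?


Formula: throughput = requests / seconds
throughput = 4195466 / 7200
throughput = 582.7 requests/second

582.7 requests/second


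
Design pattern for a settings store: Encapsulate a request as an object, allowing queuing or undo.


This matches the Command pattern

Command


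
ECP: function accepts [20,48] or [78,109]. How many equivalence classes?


Valid ranges: [20,48] and [78,109]
Class 1: x < 20 — invalid
Class 2: 20 ≤ x ≤ 48 — valid
Class 3: 48 < x < 78 — invalid (gap between ranges)
Class 4: 78 ≤ x ≤ 109 — valid
Class 5: x > 109 — invalid
Total equivalence classes: 5

5 equivalence classes


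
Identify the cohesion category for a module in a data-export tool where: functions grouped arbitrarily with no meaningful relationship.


Reasoning: Worst: random grouping
Type: Coincidental cohesion

Coincidental cohesion


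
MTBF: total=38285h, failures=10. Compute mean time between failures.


Formula: MTBF = Total operating time / Number of failures
MTBF = 38285 / 10
MTBF = 3828.5 hours

3828.5 hours


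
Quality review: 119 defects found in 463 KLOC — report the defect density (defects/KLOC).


Defect density = defects / KLOC
Defect density = 119 / 463
Defect density = 0.257 defects/KLOC

0.257 defects/KLOC


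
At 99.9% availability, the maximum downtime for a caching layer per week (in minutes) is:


Formula: allowed downtime = period * (100 - SLA) / 100
Period (week) = 10080 minutes
Unavailability fraction = (100 - 99.9) / 100
Allowed downtime = 10080 * (100 - 99.9) / 100
Allowed downtime = 10.08 minutes

10.08 minutes


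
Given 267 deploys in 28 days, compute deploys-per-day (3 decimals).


Formula: deployments per day = releases / days
= 267 / 28
= 9.536 deploys/day
(equivalently, 66.75 deploys/week)

9.536 deploys/day


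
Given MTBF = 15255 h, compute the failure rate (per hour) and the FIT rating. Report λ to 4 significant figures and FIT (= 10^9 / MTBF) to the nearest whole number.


Formula: λ = 1 / MTBF; FIT = λ × 1e9 = 1e9 / MTBF
λ = 1 / 15255 ≈ 6.555e-05 failures/hour
FIT = 1e9 / 15255 ≈ 65552 failures per 1e9 hours (nearest whole number)

λ = 6.555e-05 /h, FIT = 65552


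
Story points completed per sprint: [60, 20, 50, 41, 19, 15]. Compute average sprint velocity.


Formula: Avg velocity = Total points / Number of sprints
Points: [60, 20, 50, 41, 19, 15]
Sum = 60 + 20 + 50 + 41 + 19 + 15 = 205
Avg velocity = 205 / 6 = 34.17 points/sprint

34.17 points/sprint


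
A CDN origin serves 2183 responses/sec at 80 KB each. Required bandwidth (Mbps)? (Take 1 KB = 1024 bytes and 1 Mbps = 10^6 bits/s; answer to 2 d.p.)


Formula: Mbps = payload_bytes * RPS * 8 / 1e6
Payload per request = 80 KB = 80 * 1024 = 81920 bytes
Total bytes/sec = 81920 * 2183 = 178831360
Total bits/sec = 178831360 * 8 = 1430650880
Mbps = 1430650880 / 1e6 = 1430.65

1430.65 Mbps
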